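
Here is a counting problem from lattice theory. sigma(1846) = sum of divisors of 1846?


sigma(n) = sum of divisors.
Divisors of 1846: [1, 2, 13, 26, 71, 142, 923, 1846]
Sum = 3024


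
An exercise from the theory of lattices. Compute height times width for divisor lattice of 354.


Height = length of longest chain minus 1; width = size of largest antichain.
A maximum chain: 1 | 59 | 177 | 354  (height 3).
A maximum antichain: {2, 3, 59}  (width 3).
Product = 3 * 3 = 9


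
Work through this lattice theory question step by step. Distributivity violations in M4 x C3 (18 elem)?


Distributive law: a ^ (b v c) = (a ^ b) v (a ^ c).
Check all 18^3 = 5832 ordered triples (a,b,c).
  e.g. a=(a1,0), b=(a2,0), c=(a3,0): lhs=(a1,0) != rhs=(0,0)
  e.g. a=(a1,0), b=(a2,0), c=(a3,1): lhs=(a1,0) != rhs=(0,0)
Total violating triples: 648


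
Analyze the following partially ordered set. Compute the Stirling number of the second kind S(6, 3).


S(n,k) = k*S(n-1,k) + S(n-1,k-1).
S(5,3) = 25, S(5,2) = 15
S(6,3) = 3*25 + 15 = 75 + 15
S(6,3) = 90


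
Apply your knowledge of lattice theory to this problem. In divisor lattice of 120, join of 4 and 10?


In a divisor lattice, join = lcm (least common multiple).
gcd(4,10) = 2
lcm(4,10) = 4*10/gcd = 40/2 = 20


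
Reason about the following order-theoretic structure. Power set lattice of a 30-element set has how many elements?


Power set = 2^n.
2^30 = 1073741824


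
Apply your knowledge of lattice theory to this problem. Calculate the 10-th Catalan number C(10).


C(n) = C(2n, n) / (n+1).
C(20, 10) = 184756
C(10) = 184756 / 11 = 16796


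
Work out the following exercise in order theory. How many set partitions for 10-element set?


B(n) = number of set partitions of an n-element set.
B(n) satisfies the recurrence: B(n+1) = sum_k C(n,k)*B(k).
B(10) = 115975


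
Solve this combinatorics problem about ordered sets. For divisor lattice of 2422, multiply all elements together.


Divisors of 2422: [1, 2, 7, 14, 173, 346, 1211, 2422]
Product = n^(d(n)/2) = 2422^(8/2)
Product = 34410941495056


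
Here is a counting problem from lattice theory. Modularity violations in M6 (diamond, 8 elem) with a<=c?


Modular law: if a <= c then a v (b ^ c) = (a v b) ^ c.
Check all triples (a,b,c) with a <= c among 8 elements.
This lattice is modular (diamonds M_m and their chain-products are modular).
Total violating triples: 0


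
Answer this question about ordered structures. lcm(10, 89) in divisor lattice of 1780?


Join=lcm.
gcd(10,89)=1
lcm=890


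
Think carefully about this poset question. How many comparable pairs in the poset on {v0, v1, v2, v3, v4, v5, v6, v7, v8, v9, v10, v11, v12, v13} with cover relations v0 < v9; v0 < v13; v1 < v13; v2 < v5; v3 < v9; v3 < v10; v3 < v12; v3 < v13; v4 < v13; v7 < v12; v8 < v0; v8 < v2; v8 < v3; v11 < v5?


A comparable pair {a,b} has a < b or b < a in the order.
Count unordered pairs where one element is strictly below the other.
Examples: {v0,v8}, {v0,v9}, {v0,v13}, {v1,v13}, ...
Total comparable pairs: 19


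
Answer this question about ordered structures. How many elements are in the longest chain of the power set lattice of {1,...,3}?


A chain is a totally ordered subset; we count the number of elements in a maximum chain.
Compute, for each element x, the size of the longest chain ending at x:
  {}: 1
  {1}: 2
  {2}: 2
  {3}: 2
  {1,2}: 3
  {1,3}: 3
  ...
A maximum chain: {} < {1} < {1,2} < {1,2,3}
Number of elements in the longest chain: 4


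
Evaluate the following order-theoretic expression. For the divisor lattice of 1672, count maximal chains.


A maximal chain goes from the minimum element to a maximal element via cover relations.
Counting all min-to-max paths in the cover graph.
Total maximal chains: 20


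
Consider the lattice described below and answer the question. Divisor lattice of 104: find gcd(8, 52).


In a divisor lattice, meet = gcd (greatest common divisor).
By Euclidean algorithm or factoring: gcd(8,52) = 4


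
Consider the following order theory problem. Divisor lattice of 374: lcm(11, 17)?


Join=lcm.
gcd(11,17)=1
lcm=187


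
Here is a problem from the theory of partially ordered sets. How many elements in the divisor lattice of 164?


Divisors of 164: [1, 2, 4, 41, 82, 164]
Count: 6


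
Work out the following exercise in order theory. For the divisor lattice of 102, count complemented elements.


An element a is complemented if some b has a meet b = bottom, a join b = top.
a is complemented iff gcd(a, n/a)=1, i.e. a is a unitary divisor of 102.
Complemented elements: 1, 2, 3, 6, 17, 34, ... (2 more)
Count: 8


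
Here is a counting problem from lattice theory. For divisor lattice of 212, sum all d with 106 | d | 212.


Interval [106,212] in divisors of 212: [106, 212]
Sum = 318


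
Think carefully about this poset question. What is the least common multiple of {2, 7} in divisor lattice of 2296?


In a divisor lattice, join = lcm (least common multiple).
Compute lcm iteratively: start with first element, then lcm(current, next).
Elements: [2, 7]
lcm(2,7) = 14
Final lcm = 14


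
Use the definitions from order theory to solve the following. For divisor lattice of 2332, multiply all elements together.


Divisors of 2332: [1, 2, 4, 11, 22, 44, 53, 106, 212, 583, 1166, 2332]
Product = n^(d(n)/2) = 2332^(12/2)
Product = 160831560769750503424


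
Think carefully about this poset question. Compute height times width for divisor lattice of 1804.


Height = length of longest chain minus 1; width = size of largest antichain.
A maximum chain: 1 | 41 | 451 | 902 | 1804  (height 4).
A maximum antichain: {4, 22, 82, 451}  (width 4).
Product = 4 * 4 = 16


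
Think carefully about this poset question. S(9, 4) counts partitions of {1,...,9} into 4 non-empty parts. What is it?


S(n,k) = k*S(n-1,k) + S(n-1,k-1).
S(8,4) = 1701, S(8,3) = 966
S(9,4) = 4*1701 + 966 = 6804 + 966
S(9,4) = 7770


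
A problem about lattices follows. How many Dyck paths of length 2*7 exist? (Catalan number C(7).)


C(n) = C(2n, n) / (n+1).
C(14, 7) = 3432
C(7) = 3432 / 8 = 429


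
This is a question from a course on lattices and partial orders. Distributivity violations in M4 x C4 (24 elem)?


Distributive law: a ^ (b v c) = (a ^ b) v (a ^ c).
Check all 24^3 = 13824 ordered triples (a,b,c).
  e.g. a=(a1,0), b=(a2,0), c=(a3,0): lhs=(a1,0) != rhs=(0,0)
  e.g. a=(a1,0), b=(a2,0), c=(a3,1): lhs=(a1,0) != rhs=(0,0)
Total violating triples: 1536


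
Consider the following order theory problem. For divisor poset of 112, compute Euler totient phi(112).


phi(n) = n * prod_{p|n} (1 - 1/p).
Prime divisors of 112: [2, 7]
phi(112) = 112 * (1 - 1/2) * (1 - 1/7)
phi(112) = 48


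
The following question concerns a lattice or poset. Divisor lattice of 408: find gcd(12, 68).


In a divisor lattice, meet = gcd (greatest common divisor).
By Euclidean algorithm or factoring: gcd(12,68) = 4


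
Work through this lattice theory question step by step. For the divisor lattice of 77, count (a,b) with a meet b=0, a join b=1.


Complement pair (a,b): a meet b = bottom, a join b = top.
Here: gcd(a,b)=1 and lcm(a,b)=77, i.e. a*b=77 with a,b coprime.
Pairs found: (1,77), (7,11), (11,7), (77,1)
Total ordered pairs: 4


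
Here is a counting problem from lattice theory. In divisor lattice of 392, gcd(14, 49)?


Meet=gcd.
gcd(14,49)=7


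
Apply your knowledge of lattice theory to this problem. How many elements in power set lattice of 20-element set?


Power set = 2^n.
2^20 = 1048576


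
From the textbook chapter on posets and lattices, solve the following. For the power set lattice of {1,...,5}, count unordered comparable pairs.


A comparable pair {a,b} has a < b or b < a in the order.
Count unordered pairs where one element is strictly below the other.
Examples: {{},{1}}, {{},{2}}, {{},{3}}, {{},{4}}, ...
Total comparable pairs: 211


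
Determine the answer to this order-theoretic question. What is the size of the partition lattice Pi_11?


B(n) = number of set partitions of an n-element set.
B(n) satisfies the recurrence: B(n+1) = sum_k C(n,k)*B(k).
B(11) = 678570


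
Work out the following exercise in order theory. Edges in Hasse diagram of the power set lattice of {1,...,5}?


A cover relation a -< b holds when a < b with no c strictly between.
Cover relations:
  {} -< {1}
  {} -< {2}
  {} -< {3}
  {} -< {4}
  {} -< {5}
  {1} -< {1,2}
  {1} -< {1,3}
  {1} -< {1,4}
  ...72 more
Total: 80


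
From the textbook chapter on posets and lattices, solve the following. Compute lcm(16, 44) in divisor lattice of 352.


In a divisor lattice, join = lcm (least common multiple).
gcd(16,44) = 4
lcm(16,44) = 16*44/gcd = 704/4 = 176


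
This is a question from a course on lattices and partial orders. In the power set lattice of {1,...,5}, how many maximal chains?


A maximal chain goes from the minimum element to a maximal element via cover relations.
Counting all min-to-max paths in the cover graph.
Total maximal chains: 120


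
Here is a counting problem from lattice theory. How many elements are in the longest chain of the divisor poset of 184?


A chain is a totally ordered subset; we count the number of elements in a maximum chain.
Compute, for each element x, the size of the longest chain ending at x:
  1: 1
  2: 2
  23: 2
  4: 3
  8: 4
  46: 3
  ...
A maximum chain: 1 < 2 < 4 < 8 < 184
Number of elements in the longest chain: 5


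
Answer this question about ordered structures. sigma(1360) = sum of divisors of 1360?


sigma(n) = sum of divisors.
Divisors of 1360: [1, 2, 4, 5, 8, 10, 16, 17, 20, 34, 40, 68, 80, 85, 136, 170, 272, 340, 680, 1360]
Sum = 3348


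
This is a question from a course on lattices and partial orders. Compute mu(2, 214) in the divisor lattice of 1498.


In a divisor lattice, mu(a,b) = mu(b/a) where mu is the classical Mobius function.
b/a = 214/2 = 107
Prime factorization of 107: primes [107]
107 is squarefree with 1 prime factor(s), so mu(107) = (-1)^1 = -1


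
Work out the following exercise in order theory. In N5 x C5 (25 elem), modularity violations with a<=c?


Modular law: if a <= c then a v (b ^ c) = (a v b) ^ c.
Check all triples (a,b,c) with a <= c among 25 elements.
  e.g. a=(a,0), b=(c,0), c=(b,0): lhs=(a,0) != rhs=(b,0)
  e.g. a=(a,0), b=(c,1), c=(b,0): lhs=(a,0) != rhs=(b,0)
Total violating triples: 75


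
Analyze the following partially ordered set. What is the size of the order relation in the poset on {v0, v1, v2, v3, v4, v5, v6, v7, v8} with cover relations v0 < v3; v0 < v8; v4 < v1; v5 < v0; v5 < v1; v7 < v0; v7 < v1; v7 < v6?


The order relation is {(a,b) : a <= b}, reflexive so it includes (a,a).
Examples: (v0,v0), (v0,v3), (v0,v8), (v1,v1), (v2,v2), ...
Total ordered pairs: 21


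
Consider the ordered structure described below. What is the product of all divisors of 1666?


Divisors of 1666: [1, 2, 7, 14, 17, 34, 49, 98, 119, 238, 833, 1666]
Product = n^(d(n)/2) = 1666^(12/2)
Product = 21382081591229079616


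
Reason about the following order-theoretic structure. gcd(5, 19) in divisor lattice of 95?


Meet=gcd.
gcd(5,19)=1


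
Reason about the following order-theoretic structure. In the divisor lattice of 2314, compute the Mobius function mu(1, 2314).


In a divisor lattice, mu(a,b) = mu(b/a) where mu is the classical Mobius function.
b/a = 2314/1 = 2314
Prime factorization of 2314: primes [2, 13, 89]
2314 is squarefree with 3 prime factor(s), so mu(2314) = (-1)^3 = -1


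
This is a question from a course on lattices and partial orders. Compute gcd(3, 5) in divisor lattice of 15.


In a divisor lattice, meet = gcd (greatest common divisor).
By Euclidean algorithm or factoring: gcd(3,5) = 1


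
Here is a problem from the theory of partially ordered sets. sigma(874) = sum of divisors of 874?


sigma(n) = sum of divisors.
Divisors of 874: [1, 2, 19, 23, 38, 46, 437, 874]
Sum = 1440


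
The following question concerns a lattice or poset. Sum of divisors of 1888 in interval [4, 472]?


Interval [4,472] in divisors of 1888: [4, 8, 236, 472]
Sum = 720


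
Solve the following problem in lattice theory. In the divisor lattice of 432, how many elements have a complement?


An element a is complemented if some b has a meet b = bottom, a join b = top.
a is complemented iff gcd(a, n/a)=1, i.e. a is a unitary divisor of 432.
Complemented elements: 1, 16, 27, 432
Count: 4


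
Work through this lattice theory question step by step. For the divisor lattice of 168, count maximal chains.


A maximal chain goes from the minimum element to a maximal element via cover relations.
Counting all min-to-max paths in the cover graph.
Total maximal chains: 20


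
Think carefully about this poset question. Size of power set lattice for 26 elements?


Power set = 2^n.
2^26 = 67108864


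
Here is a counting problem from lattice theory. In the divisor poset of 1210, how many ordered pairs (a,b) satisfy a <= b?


The order relation is {(a,b) : a <= b}, reflexive so it includes (a,a).
Examples: (1,1), (1,10), (1,11), (1,110), (1,121), ...
Total ordered pairs: 54


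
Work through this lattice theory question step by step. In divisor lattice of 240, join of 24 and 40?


In a divisor lattice, join = lcm (least common multiple).
gcd(24,40) = 8
lcm(24,40) = 24*40/gcd = 960/8 = 120


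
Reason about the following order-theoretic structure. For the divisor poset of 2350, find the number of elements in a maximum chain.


A chain is a totally ordered subset; we count the number of elements in a maximum chain.
Compute, for each element x, the size of the longest chain ending at x:
  1: 1
  2: 2
  5: 2
  47: 2
  25: 3
  10: 3
  ...
A maximum chain: 1 < 2 < 10 < 50 < 2350
Number of elements in the longest chain: 5


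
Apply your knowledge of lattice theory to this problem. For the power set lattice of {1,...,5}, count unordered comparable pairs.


A comparable pair {a,b} has a < b or b < a in the order.
Count unordered pairs where one element is strictly below the other.
Examples: {{},{1}}, {{},{2}}, {{},{3}}, {{},{4}}, ...
Total comparable pairs: 211


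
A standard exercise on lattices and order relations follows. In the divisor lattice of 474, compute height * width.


Height = length of longest chain minus 1; width = size of largest antichain.
A maximum chain: 1 | 79 | 237 | 474  (height 3).
A maximum antichain: {2, 3, 79}  (width 3).
Product = 3 * 3 = 9


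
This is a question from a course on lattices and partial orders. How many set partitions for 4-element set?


B(n) = number of set partitions of an n-element set.
B(n) satisfies the recurrence: B(n+1) = sum_k C(n,k)*B(k).
B(4) = 15


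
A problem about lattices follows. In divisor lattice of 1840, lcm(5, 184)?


Join=lcm.
gcd(5,184)=1
lcm=920


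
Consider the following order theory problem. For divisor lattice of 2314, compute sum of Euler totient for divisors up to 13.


Divisors of 2314 up to 13: [1, 2, 13]
phi values: [1, 1, 12]
Sum = 14


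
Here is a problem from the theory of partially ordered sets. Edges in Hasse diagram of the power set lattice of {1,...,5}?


A cover relation a -< b holds when a < b with no c strictly between.
Cover relations:
  {} -< {1}
  {} -< {2}
  {} -< {3}
  {} -< {4}
  {} -< {5}
  {1} -< {1,2}
  {1} -< {1,3}
  {1} -< {1,4}
  ...72 more
Total: 80


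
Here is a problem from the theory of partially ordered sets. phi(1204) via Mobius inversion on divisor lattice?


phi(n) = n * prod_{p|n} (1 - 1/p).
Prime divisors of 1204: [2, 7, 43]
phi(1204) = 1204 * (1 - 1/2) * (1 - 1/7) * (1 - 1/43)
phi(1204) = 504


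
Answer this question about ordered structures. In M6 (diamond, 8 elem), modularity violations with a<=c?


Modular law: if a <= c then a v (b ^ c) = (a v b) ^ c.
Check all triples (a,b,c) with a <= c among 8 elements.
This lattice is modular (diamonds M_m and their chain-products are modular).
Total violating triples: 0


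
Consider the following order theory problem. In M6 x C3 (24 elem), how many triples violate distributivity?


Distributive law: a ^ (b v c) = (a ^ b) v (a ^ c).
Check all 24^3 = 13824 ordered triples (a,b,c).
  e.g. a=(a1,0), b=(a2,0), c=(a3,0): lhs=(a1,0) != rhs=(0,0)
  e.g. a=(a1,0), b=(a2,0), c=(a3,1): lhs=(a1,0) != rhs=(0,0)
Total violating triples: 3240


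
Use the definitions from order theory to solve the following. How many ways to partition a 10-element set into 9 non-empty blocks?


S(n,k) = k*S(n-1,k) + S(n-1,k-1).
S(9,9) = 1, S(9,8) = 36
S(10,9) = 9*1 + 36 = 9 + 36
S(10,9) = 45


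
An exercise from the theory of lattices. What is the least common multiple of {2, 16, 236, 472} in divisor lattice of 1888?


In a divisor lattice, join = lcm (least common multiple).
Compute lcm iteratively: start with first element, then lcm(current, next).
Elements: [2, 16, 236, 472]
lcm(2,16) = 16
lcm(16,236) = 944
lcm(944,472) = 944
Final lcm = 944


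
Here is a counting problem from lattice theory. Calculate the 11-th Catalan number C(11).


C(n) = C(2n, n) / (n+1).
C(22, 11) = 705432
C(11) = 705432 / 12 = 58786


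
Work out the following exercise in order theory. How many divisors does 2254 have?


Divisors of 2254: [1, 2, 7, 14, 23, 46, 49, 98, 161, 322, 1127, 2254]
Count: 12


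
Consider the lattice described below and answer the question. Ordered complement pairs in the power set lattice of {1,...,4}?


Complement pair (a,b): a meet b = bottom, a join b = top.
Here: A intersect B = {} and A union B = {1,...,4}.
Pairs found: ({},{1,2,3,4}), ({1},{2,3,4}), ({2},{1,3,4}), ({3},{1,2,4}), ... (12 more)
Total ordered pairs: 16


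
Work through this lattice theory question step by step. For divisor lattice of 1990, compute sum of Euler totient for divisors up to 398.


Divisors of 1990 up to 398: [1, 2, 5, 10, 199, 398]
phi values: [1, 1, 4, 4, 198, 198]
Sum = 406


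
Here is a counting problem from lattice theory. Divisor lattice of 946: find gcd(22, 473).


In a divisor lattice, meet = gcd (greatest common divisor).
By Euclidean algorithm or factoring: gcd(22,473) = 11


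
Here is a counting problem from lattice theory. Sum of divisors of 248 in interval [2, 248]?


Interval [2,248] in divisors of 248: [2, 4, 8, 62, 124, 248]
Sum = 448


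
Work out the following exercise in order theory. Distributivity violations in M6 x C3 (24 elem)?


Distributive law: a ^ (b v c) = (a ^ b) v (a ^ c).
Check all 24^3 = 13824 ordered triples (a,b,c).
  e.g. a=(a1,0), b=(a2,0), c=(a3,0): lhs=(a1,0) != rhs=(0,0)
  e.g. a=(a1,0), b=(a2,0), c=(a3,1): lhs=(a1,0) != rhs=(0,0)
Total violating triples: 3240


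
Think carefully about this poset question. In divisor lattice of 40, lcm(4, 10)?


Join=lcm.
gcd(4,10)=2
lcm=20


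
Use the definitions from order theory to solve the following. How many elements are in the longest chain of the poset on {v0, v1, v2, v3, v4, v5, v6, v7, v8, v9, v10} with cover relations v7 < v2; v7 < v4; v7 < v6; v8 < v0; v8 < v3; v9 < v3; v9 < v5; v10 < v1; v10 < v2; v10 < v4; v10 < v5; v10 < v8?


A chain is a totally ordered subset; we count the number of elements in a maximum chain.
Compute, for each element x, the size of the longest chain ending at x:
  v7: 1
  v9: 1
  v10: 1
  v1: 2
  v6: 2
  v8: 2
  ...
A maximum chain: v10 < v8 < v0
Number of elements in the longest chain: 3


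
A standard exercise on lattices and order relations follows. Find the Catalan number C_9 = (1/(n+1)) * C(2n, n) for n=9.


C(n) = C(2n, n) / (n+1).
C(18, 9) = 48620
C(9) = 48620 / 10 = 4862


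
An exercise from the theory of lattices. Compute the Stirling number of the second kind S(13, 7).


S(n,k) = k*S(n-1,k) + S(n-1,k-1).
S(12,7) = 627396, S(12,6) = 1323652
S(13,7) = 7*627396 + 1323652 = 4391772 + 1323652
S(13,7) = 5715424


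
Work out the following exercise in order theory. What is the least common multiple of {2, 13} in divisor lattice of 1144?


In a divisor lattice, join = lcm (least common multiple).
Compute lcm iteratively: start with first element, then lcm(current, next).
Elements: [2, 13]
lcm(2,13) = 26
Final lcm = 26


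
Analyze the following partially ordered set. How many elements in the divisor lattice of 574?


Divisors of 574: [1, 2, 7, 14, 41, 82, 287, 574]
Count: 8


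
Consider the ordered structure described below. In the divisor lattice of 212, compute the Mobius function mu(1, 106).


In a divisor lattice, mu(a,b) = mu(b/a) where mu is the classical Mobius function.
b/a = 106/1 = 106
Prime factorization of 106: primes [2, 53]
106 is squarefree with 2 prime factor(s), so mu(106) = (-1)^2 = 1


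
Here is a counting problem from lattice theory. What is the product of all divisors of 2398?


Divisors of 2398: [1, 2, 11, 22, 109, 218, 1199, 2398]
Product = n^(d(n)/2) = 2398^(8/2)
Product = 33067146163216


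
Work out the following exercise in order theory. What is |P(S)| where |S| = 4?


Power set = 2^n.
2^4 = 16


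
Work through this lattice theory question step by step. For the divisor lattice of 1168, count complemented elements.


An element a is complemented if some b has a meet b = bottom, a join b = top.
a is complemented iff gcd(a, n/a)=1, i.e. a is a unitary divisor of 1168.
Complemented elements: 1, 16, 73, 1168
Count: 4


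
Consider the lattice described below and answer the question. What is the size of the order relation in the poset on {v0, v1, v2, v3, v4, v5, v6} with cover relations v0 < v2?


The order relation is {(a,b) : a <= b}, reflexive so it includes (a,a).
Examples: (v0,v0), (v0,v2), (v1,v1), (v2,v2), (v3,v3), ...
Total ordered pairs: 8


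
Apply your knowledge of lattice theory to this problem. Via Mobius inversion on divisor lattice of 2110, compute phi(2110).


phi(n) = n * prod_{p|n} (1 - 1/p).
Prime divisors of 2110: [2, 5, 211]
phi(2110) = 2110 * (1 - 1/2) * (1 - 1/5) * (1 - 1/211)
phi(2110) = 840


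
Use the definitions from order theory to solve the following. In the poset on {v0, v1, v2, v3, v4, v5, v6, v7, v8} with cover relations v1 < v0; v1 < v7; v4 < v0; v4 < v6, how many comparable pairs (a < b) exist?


A comparable pair {a,b} has a < b or b < a in the order.
Count unordered pairs where one element is strictly below the other.
Examples: {v0,v1}, {v0,v4}, {v1,v7}, {v4,v6}
Total comparable pairs: 4


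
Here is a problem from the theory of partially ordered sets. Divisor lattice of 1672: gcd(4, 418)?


Meet=gcd.
gcd(4,418)=2


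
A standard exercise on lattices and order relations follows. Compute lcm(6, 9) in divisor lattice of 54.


In a divisor lattice, join = lcm (least common multiple).
gcd(6,9) = 3
lcm(6,9) = 6*9/gcd = 54/3 = 18


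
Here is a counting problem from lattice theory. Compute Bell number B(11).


B(n) = number of set partitions of an n-element set.
B(n) satisfies the recurrence: B(n+1) = sum_k C(n,k)*B(k).
B(11) = 678570


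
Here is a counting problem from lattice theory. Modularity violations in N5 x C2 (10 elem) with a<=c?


Modular law: if a <= c then a v (b ^ c) = (a v b) ^ c.
Check all triples (a,b,c) with a <= c among 10 elements.
  e.g. a=(a,0), b=(c,0), c=(b,0): lhs=(a,0) != rhs=(b,0)
  e.g. a=(a,0), b=(c,1), c=(b,0): lhs=(a,0) != rhs=(b,0)
Total violating triples: 6


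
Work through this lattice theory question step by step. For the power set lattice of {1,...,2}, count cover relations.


A cover relation a -< b holds when a < b with no c strictly between.
Cover relations:
  {} -< {1}
  {} -< {2}
  {1} -< {1,2}
  {2} -< {1,2}
Total: 4


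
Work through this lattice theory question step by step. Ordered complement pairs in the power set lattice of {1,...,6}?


Complement pair (a,b): a meet b = bottom, a join b = top.
Here: A intersect B = {} and A union B = {1,...,6}.
Pairs found: ({},{1,2,3,4,5,6}), ({1},{2,3,4,5,6}), ({2},{1,3,4,5,6}), ({3},{1,2,4,5,6}), ... (60 more)
Total ordered pairs: 64


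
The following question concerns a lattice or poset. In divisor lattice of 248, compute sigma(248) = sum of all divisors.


sigma(n) = sum of divisors.
Divisors of 248: [1, 2, 4, 8, 31, 62, 124, 248]
Sum = 480


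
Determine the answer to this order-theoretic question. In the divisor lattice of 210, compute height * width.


Height = length of longest chain minus 1; width = size of largest antichain.
A maximum chain: 1 | 7 | 35 | 105 | 210  (height 4).
A maximum antichain: {6, 10, 14, 15, 21, 35}  (width 6).
Product = 4 * 6 = 24


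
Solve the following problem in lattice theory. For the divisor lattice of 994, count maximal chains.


A maximal chain goes from the minimum element to a maximal element via cover relations.
Counting all min-to-max paths in the cover graph.
Total maximal chains: 6


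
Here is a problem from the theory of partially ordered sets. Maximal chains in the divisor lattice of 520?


A maximal chain goes from the minimum element to a maximal element via cover relations.
Counting all min-to-max paths in the cover graph.
Total maximal chains: 20


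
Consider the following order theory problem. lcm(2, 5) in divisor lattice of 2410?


Join=lcm.
gcd(2,5)=1
lcm=10


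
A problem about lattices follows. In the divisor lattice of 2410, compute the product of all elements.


Divisors of 2410: [1, 2, 5, 10, 241, 482, 1205, 2410]
Product = n^(d(n)/2) = 2410^(8/2)
Product = 33734025610000


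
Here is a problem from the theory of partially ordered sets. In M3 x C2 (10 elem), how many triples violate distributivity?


Distributive law: a ^ (b v c) = (a ^ b) v (a ^ c).
Check all 10^3 = 1000 ordered triples (a,b,c).
  e.g. a=(a1,0), b=(a2,0), c=(a3,0): lhs=(a1,0) != rhs=(0,0)
  e.g. a=(a1,0), b=(a2,0), c=(a3,1): lhs=(a1,0) != rhs=(0,0)
Total violating triples: 48


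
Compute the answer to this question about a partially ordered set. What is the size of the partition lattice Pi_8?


B(n) = number of set partitions of an n-element set.
B(n) satisfies the recurrence: B(n+1) = sum_k C(n,k)*B(k).
B(8) = 4140


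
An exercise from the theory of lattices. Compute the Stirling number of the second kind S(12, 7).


S(n,k) = k*S(n-1,k) + S(n-1,k-1).
S(11,7) = 63987, S(11,6) = 179487
S(12,7) = 7*63987 + 179487 = 447909 + 179487
S(12,7) = 627396


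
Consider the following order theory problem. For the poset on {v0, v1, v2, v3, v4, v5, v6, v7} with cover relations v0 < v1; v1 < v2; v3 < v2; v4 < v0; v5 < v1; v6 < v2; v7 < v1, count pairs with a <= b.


The order relation is {(a,b) : a <= b}, reflexive so it includes (a,a).
Examples: (v0,v0), (v0,v1), (v0,v2), (v1,v1), (v1,v2), ...
Total ordered pairs: 20


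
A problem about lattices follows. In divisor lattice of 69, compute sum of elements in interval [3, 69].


Interval [3,69] in divisors of 69: [3, 69]
Sum = 72


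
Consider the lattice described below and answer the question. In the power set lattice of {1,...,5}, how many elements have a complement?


An element a is complemented if some b has a meet b = bottom, a join b = top.
every subset A has complement S\A, so all elements are complemented.
Complemented elements: {}, {1}, {2}, {3}, {4}, {5}, ... (26 more)
Count: 32


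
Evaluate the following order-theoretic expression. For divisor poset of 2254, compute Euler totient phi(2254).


phi(n) = n * prod_{p|n} (1 - 1/p).
Prime divisors of 2254: [2, 7, 23]
phi(2254) = 2254 * (1 - 1/2) * (1 - 1/7) * (1 - 1/23)
phi(2254) = 924


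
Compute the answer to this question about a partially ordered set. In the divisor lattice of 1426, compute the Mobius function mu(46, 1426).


In a divisor lattice, mu(a,b) = mu(b/a) where mu is the classical Mobius function.
b/a = 1426/46 = 31
Prime factorization of 31: primes [31]
31 is squarefree with 1 prime factor(s), so mu(31) = (-1)^1 = -1


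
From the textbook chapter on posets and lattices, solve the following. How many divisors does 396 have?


Divisors of 396: [1, 2, 3, 4, 6, 9, 11, 12, 18, 22, 33, 36, 44, 66, 99, 132, 198, 396]
Count: 18


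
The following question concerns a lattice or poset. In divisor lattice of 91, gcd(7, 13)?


Meet=gcd.
gcd(7,13)=1


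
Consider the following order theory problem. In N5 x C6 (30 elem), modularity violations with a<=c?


Modular law: if a <= c then a v (b ^ c) = (a v b) ^ c.
Check all triples (a,b,c) with a <= c among 30 elements.
  e.g. a=(a,0), b=(c,0), c=(b,0): lhs=(a,0) != rhs=(b,0)
  e.g. a=(a,0), b=(c,1), c=(b,0): lhs=(a,0) != rhs=(b,0)
Total violating triples: 126


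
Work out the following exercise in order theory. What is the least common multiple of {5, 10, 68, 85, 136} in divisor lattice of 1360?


In a divisor lattice, join = lcm (least common multiple).
Compute lcm iteratively: start with first element, then lcm(current, next).
Elements: [5, 10, 68, 85, 136]
lcm(5,10) = 10
lcm(10,68) = 340
lcm(340,85) = 340
lcm(340,136) = 680
Final lcm = 680


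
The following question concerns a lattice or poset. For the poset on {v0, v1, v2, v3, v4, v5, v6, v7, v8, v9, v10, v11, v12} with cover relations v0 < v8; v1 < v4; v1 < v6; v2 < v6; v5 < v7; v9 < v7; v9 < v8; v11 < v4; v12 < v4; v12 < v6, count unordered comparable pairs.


A comparable pair {a,b} has a < b or b < a in the order.
Count unordered pairs where one element is strictly below the other.
Examples: {v0,v8}, {v1,v4}, {v1,v6}, {v2,v6}, ...
Total comparable pairs: 10


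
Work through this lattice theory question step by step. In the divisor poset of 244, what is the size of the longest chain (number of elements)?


A chain is a totally ordered subset; we count the number of elements in a maximum chain.
Compute, for each element x, the size of the longest chain ending at x:
  1: 1
  2: 2
  61: 2
  4: 3
  122: 3
  244: 4
A maximum chain: 1 < 2 < 4 < 244
Number of elements in the longest chain: 4


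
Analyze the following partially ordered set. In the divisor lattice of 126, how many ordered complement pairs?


Complement pair (a,b): a meet b = bottom, a join b = top.
Here: gcd(a,b)=1 and lcm(a,b)=126, i.e. a*b=126 with a,b coprime.
Pairs found: (1,126), (2,63), (7,18), (9,14), ... (4 more)
Total ordered pairs: 8


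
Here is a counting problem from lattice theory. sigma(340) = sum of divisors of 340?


sigma(n) = sum of divisors.
Divisors of 340: [1, 2, 4, 5, 10, 17, 20, 34, 68, 85, 170, 340]
Sum = 756


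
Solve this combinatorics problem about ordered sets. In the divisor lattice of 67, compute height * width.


Height = length of longest chain minus 1; width = size of largest antichain.
A maximum chain: 1 | 67  (height 1).
A maximum antichain: {1}  (width 1).
Product = 1 * 1 = 1


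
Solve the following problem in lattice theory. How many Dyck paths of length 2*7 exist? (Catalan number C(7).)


C(n) = C(2n, n) / (n+1).
C(14, 7) = 3432
C(7) = 3432 / 8 = 429


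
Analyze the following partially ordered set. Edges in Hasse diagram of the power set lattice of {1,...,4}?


A cover relation a -< b holds when a < b with no c strictly between.
Cover relations:
  {} -< {1}
  {} -< {2}
  {} -< {3}
  {} -< {4}
  {1} -< {1,2}
  {1} -< {1,3}
  {1} -< {1,4}
  {2} -< {1,2}
  ...24 more
Total: 32


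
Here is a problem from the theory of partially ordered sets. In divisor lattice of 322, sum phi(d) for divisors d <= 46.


Divisors of 322 up to 46: [1, 2, 7, 14, 23, 46]
phi values: [1, 1, 6, 6, 22, 22]
Sum = 58


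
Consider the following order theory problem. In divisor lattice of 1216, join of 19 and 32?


In a divisor lattice, join = lcm (least common multiple).
gcd(19,32) = 1
lcm(19,32) = 19*32/gcd = 608/1 = 608


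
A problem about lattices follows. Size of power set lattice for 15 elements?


Power set = 2^n.
2^15 = 32768


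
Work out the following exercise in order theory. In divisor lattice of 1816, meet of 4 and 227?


In a divisor lattice, meet = gcd (greatest common divisor).
By Euclidean algorithm or factoring: gcd(4,227) = 1


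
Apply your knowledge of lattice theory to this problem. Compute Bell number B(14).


B(n) = number of set partitions of an n-element set.
B(n) satisfies the recurrence: B(n+1) = sum_k C(n,k)*B(k).
B(14) = 190899322


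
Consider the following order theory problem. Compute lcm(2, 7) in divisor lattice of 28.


In a divisor lattice, join = lcm (least common multiple).
gcd(2,7) = 1
lcm(2,7) = 2*7/gcd = 14/1 = 14


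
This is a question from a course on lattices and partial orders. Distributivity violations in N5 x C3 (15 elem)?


Distributive law: a ^ (b v c) = (a ^ b) v (a ^ c).
Check all 15^3 = 3375 ordered triples (a,b,c).
  e.g. a=(b,0), b=(a,0), c=(c,0): lhs=(b,0) != rhs=(a,0)
  e.g. a=(b,0), b=(a,0), c=(c,1): lhs=(b,0) != rhs=(a,0)
Total violating triples: 54


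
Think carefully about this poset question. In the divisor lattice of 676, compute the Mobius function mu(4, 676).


In a divisor lattice, mu(a,b) = mu(b/a) where mu is the classical Mobius function.
b/a = 676/4 = 169
Prime factorization of 169: primes [13]
169 is not squarefree, so mu(169) = 0


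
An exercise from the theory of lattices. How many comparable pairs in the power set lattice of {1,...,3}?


A comparable pair {a,b} has a < b or b < a in the order.
Count unordered pairs where one element is strictly below the other.
Examples: {{},{1}}, {{},{2}}, {{},{3}}, {{},{1,2}}, ...
Total comparable pairs: 19


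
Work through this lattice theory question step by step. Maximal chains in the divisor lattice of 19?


A maximal chain goes from the minimum element to a maximal element via cover relations.
Counting all min-to-max paths in the cover graph.
Total maximal chains: 1


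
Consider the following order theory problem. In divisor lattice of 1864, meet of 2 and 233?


In a divisor lattice, meet = gcd (greatest common divisor).
By Euclidean algorithm or factoring: gcd(2,233) = 1


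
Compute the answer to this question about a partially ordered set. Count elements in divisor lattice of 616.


Divisors of 616: [1, 2, 4, 7, 8, 11, 14, 22, 28, 44, 56, 77, 88, 154, 308, 616]
Count: 16


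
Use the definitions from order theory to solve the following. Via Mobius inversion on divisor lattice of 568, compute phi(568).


phi(n) = n * prod_{p|n} (1 - 1/p).
Prime divisors of 568: [2, 71]
phi(568) = 568 * (1 - 1/2) * (1 - 1/71)
phi(568) = 280


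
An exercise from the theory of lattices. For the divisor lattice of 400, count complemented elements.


An element a is complemented if some b has a meet b = bottom, a join b = top.
a is complemented iff gcd(a, n/a)=1, i.e. a is a unitary divisor of 400.
Complemented elements: 1, 16, 25, 400
Count: 4


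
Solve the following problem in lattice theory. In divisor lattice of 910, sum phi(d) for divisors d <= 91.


Divisors of 910 up to 91: [1, 2, 5, 7, 10, 13, 14, 26, 35, 65, 70, 91]
phi values: [1, 1, 4, 6, 4, 12, 6, 12, 24, 48, 24, 72]
Sum = 214


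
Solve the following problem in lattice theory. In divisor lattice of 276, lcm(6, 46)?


Join=lcm.
gcd(6,46)=2
lcm=138


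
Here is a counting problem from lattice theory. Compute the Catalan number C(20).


C(n) = C(2n, n) / (n+1).
C(40, 20) = 137846528820
C(20) = 137846528820 / 21 = 6564120420


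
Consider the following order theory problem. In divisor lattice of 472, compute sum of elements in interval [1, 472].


Interval [1,472] in divisors of 472: [1, 2, 4, 8, 59, 118, 236, 472]
Sum = 900


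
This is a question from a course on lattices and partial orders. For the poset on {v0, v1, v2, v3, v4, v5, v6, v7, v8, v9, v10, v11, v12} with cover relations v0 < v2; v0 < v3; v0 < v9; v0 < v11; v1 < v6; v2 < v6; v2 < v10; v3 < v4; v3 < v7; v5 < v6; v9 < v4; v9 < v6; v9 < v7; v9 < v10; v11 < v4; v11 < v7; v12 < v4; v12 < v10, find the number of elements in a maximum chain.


A chain is a totally ordered subset; we count the number of elements in a maximum chain.
Compute, for each element x, the size of the longest chain ending at x:
  v0: 1
  v1: 1
  v5: 1
  v8: 1
  v12: 1
  v2: 2
  ...
A maximum chain: v0 < v3 < v4
Number of elements in the longest chain: 3


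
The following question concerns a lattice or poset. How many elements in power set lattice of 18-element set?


Power set = 2^n.
2^18 = 262144


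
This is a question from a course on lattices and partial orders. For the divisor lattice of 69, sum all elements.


sigma(n) = sum of divisors.
Divisors of 69: [1, 3, 23, 69]
Sum = 96


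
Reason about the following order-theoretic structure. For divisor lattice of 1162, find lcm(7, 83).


In a divisor lattice, join = lcm (least common multiple).
Compute lcm iteratively: start with first element, then lcm(current, next).
Elements: [7, 83]
lcm(7,83) = 581
Final lcm = 581


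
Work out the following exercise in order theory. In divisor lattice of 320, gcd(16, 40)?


Meet=gcd.
gcd(16,40)=8


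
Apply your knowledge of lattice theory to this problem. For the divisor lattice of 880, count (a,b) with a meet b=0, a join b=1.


Complement pair (a,b): a meet b = bottom, a join b = top.
Here: gcd(a,b)=1 and lcm(a,b)=880, i.e. a*b=880 with a,b coprime.
Pairs found: (1,880), (5,176), (11,80), (16,55), ... (4 more)
Total ordered pairs: 8


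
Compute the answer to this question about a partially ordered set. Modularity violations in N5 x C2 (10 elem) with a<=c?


Modular law: if a <= c then a v (b ^ c) = (a v b) ^ c.
Check all triples (a,b,c) with a <= c among 10 elements.
  e.g. a=(a,0), b=(c,0), c=(b,0): lhs=(a,0) != rhs=(b,0)
  e.g. a=(a,0), b=(c,1), c=(b,0): lhs=(a,0) != rhs=(b,0)
Total violating triples: 6


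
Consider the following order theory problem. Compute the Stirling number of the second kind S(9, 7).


S(n,k) = k*S(n-1,k) + S(n-1,k-1).
S(8,7) = 28, S(8,6) = 266
S(9,7) = 7*28 + 266 = 196 + 266
S(9,7) = 462


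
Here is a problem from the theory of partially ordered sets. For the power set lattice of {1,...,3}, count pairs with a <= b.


The order relation is {(a,b) : a <= b}, reflexive so it includes (a,a).
Examples: ({},{}), ({},{1,2}), ({},{1,2,3}), ({},{1,3}), ({},{1}), ...
Total ordered pairs: 27


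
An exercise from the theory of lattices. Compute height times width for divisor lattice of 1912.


Height = length of longest chain minus 1; width = size of largest antichain.
A maximum chain: 1 | 239 | 478 | 956 | 1912  (height 4).
A maximum antichain: {2, 239}  (width 2).
Product = 4 * 2 = 8


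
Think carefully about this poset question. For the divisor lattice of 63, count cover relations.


A cover relation a -< b holds when a < b with no c strictly between.
Cover relations:
  1 -< 3
  1 -< 7
  3 -< 9
  3 -< 21
  7 -< 21
  9 -< 63
  21 -< 63
Total: 7


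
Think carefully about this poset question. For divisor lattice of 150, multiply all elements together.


Divisors of 150: [1, 2, 3, 5, 6, 10, 15, 25, 30, 50, 75, 150]
Product = n^(d(n)/2) = 150^(12/2)
Product = 11390625000000


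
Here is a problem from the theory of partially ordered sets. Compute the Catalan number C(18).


C(n) = C(2n, n) / (n+1).
C(36, 18) = 9075135300
C(18) = 9075135300 / 19 = 477638700


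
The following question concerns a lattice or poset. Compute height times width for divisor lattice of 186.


Height = length of longest chain minus 1; width = size of largest antichain.
A maximum chain: 1 | 31 | 93 | 186  (height 3).
A maximum antichain: {2, 3, 31}  (width 3).
Product = 3 * 3 = 9


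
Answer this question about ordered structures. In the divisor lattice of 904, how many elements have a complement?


An element a is complemented if some b has a meet b = bottom, a join b = top.
a is complemented iff gcd(a, n/a)=1, i.e. a is a unitary divisor of 904.
Complemented elements: 1, 8, 113, 904
Count: 4
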